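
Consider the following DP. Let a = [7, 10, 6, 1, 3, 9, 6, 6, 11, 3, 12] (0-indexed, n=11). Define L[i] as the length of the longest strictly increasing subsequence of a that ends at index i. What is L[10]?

   i    0    1    2    3    4    5    6    7    8    9   10
a[i]    7   10    6    1    3    9    6    6   11    3   12
L[i]    1    2    1    1    2    3    3    3    4    2    5

5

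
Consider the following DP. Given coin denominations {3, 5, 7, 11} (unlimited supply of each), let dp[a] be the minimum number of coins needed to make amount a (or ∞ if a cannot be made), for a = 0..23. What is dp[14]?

 a  0  1  2  3  4  5  6  7  8  9 10 11 12 13 14 15 16 17 18 19 20 21 22 23
dp  0  -  -  1  -  1  2  1  2  3  2  1  2  3  2  3  2  3  2  3  4  3  2  3
(- denotes ∞ / unreachable)

2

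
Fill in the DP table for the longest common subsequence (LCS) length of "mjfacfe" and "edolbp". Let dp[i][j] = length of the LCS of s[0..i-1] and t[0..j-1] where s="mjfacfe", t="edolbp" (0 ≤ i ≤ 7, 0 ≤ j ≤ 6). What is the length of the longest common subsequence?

   ''  e  d  o  l  b  p
''  0  0  0  0  0  0  0
 m  0  0  0  0  0  0  0
 j  0  0  0  0  0  0  0
 f  0  0  0  0  0  0  0
 a  0  0  0  0  0  0  0
 c  0  0  0  0  0  0  0
 f  0  0  0  0  0  0  0
 e  0  1  1  1  1  1  1

1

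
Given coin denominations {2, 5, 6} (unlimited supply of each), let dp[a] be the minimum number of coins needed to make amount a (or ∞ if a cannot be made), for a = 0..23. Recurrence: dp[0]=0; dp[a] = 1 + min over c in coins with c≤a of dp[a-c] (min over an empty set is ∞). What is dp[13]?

 a  0  1  2  3  4  5  6  7  8  9 10 11 12 13 14 15 16 17 18 19 20 21 22 23
dp  0  -  1  -  2  1  1  2  2  3  2  2  2  3  3  3  3  3  3  4  4  4  4  4
(- denotes ∞ / unreachable)

3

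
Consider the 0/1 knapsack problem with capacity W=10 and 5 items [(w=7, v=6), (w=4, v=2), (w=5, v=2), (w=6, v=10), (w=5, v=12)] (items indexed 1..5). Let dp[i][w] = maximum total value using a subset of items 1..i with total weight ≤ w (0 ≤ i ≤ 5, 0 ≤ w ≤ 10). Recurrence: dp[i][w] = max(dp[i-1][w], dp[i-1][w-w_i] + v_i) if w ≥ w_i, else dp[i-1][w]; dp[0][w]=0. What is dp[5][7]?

12

i\w   0   1   2   3   4   5   6   7   8   9  10
  0   0   0   0   0   0   0   0   0   0   0   0
  1   0   0   0   0   0   0   0   6   6   6   6
  2   0   0   0   0   2   2   2   6   6   6   6
  3   0   0   0   0   2   2   2   6   6   6   6
  4   0   0   0   0   2   2  10  10  10  10  12
  5   0   0   0   0   2  12  12  12  12  14  14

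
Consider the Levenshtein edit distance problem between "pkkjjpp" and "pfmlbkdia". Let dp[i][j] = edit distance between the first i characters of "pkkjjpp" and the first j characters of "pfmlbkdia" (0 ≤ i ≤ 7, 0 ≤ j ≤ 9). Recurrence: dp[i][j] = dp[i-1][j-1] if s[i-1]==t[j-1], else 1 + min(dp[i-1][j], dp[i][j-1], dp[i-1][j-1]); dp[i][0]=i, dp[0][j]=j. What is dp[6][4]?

   ''  p  f  m  l  b  k  d  i  a
''  0  1  2  3  4  5  6  7  8  9
 p  1  0  1  2  3  4  5  6  7  8
 k  2  1  1  2  3  4  4  5  6  7
 k  3  2  2  2  3  4  4  5  6  7
 j  4  3  3  3  3  4  5  5  6  7
 j  5  4  4  4  4  4  5  6  6  7
 p  6  5  5  5  5  5  5  6  7  7
 p  7  6  6  6  6  6  6  6  7  8

5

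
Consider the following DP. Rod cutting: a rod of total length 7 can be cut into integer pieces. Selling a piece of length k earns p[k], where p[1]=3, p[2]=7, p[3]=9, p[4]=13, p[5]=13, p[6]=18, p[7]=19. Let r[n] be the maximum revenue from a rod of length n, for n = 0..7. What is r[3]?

10

   n    0    1    2    3    4    5    6    7
r[n]    0    3    7   10   14   17   21   24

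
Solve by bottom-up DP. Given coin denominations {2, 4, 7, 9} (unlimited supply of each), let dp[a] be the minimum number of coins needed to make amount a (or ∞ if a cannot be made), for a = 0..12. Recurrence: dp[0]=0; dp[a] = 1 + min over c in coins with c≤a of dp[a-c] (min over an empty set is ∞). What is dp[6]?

 a  0  1  2  3  4  5  6  7  8  9 10 11 12
dp  0  -  1  -  1  -  2  1  2  1  3  2  3
(- denotes ∞ / unreachable)

2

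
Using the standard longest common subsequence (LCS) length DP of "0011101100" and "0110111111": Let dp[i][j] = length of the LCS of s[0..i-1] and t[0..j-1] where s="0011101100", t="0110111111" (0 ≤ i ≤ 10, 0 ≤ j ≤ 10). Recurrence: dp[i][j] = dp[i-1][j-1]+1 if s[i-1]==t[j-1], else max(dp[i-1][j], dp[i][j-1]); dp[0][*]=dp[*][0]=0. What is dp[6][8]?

5

   ''  0  1  1  0  1  1  1  1  1  1
''  0  0  0  0  0  0  0  0  0  0  0
 0  0  1  1  1  1  1  1  1  1  1  1
 0  0  1  1  1  2  2  2  2  2  2  2
 1  0  1  2  2  2  3  3  3  3  3  3
 1  0  1  2  3  3  3  4  4  4  4  4
 1  0  1  2  3  3  4  4  5  5  5  5
 0  0  1  2  3  4  4  4  5  5  5  5
 1  0  1  2  3  4  5  5  5  6  6  6
 1  0  1  2  3  4  5  6  6  6  7  7
 0  0  1  2  3  4  5  6  6  6  7  7
 0  0  1  2  3  4  5  6  6  6  7  7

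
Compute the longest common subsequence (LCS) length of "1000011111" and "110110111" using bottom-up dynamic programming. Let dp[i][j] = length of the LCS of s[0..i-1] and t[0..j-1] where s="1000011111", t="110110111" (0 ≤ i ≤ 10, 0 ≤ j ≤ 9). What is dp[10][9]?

   ''  1  1  0  1  1  0  1  1  1
''  0  0  0  0  0  0  0  0  0  0
 1  0  1  1  1  1  1  1  1  1  1
 0  0  1  1  2  2  2  2  2  2  2
 0  0  1  1  2  2  2  3  3  3  3
 0  0  1  1  2  2  2  3  3  3  3
 0  0  1  1  2  2  2  3  3  3  3
 1  0  1  2  2  3  3  3  4  4  4
 1  0  1  2  2  3  4  4  4  5  5
 1  0  1  2  2  3  4  4  5  5  6
 1  0  1  2  2  3  4  4  5  6  6
 1  0  1  2  2  3  4  4  5  6  7

7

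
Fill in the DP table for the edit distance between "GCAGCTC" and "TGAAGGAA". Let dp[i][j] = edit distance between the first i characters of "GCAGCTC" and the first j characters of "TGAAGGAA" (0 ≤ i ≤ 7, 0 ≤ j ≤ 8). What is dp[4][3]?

   ''  T  G  A  A  G  G  A  A
''  0  1  2  3  4  5  6  7  8
 G  1  1  1  2  3  4  5  6  7
 C  2  2  2  2  3  4  5  6  7
 A  3  3  3  2  2  3  4  5  6
 G  4  4  3  3  3  2  3  4  5
 C  5  5  4  4  4  3  3  4  5
 T  6  5  5  5  5  4  4  4  5
 C  7  6  6  6  6  5  5  5  5

3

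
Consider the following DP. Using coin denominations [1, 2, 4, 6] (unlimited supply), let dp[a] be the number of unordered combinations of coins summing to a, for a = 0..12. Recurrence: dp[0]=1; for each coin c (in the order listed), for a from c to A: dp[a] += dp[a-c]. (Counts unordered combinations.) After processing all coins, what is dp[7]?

after  coin     0     1     2     3     4     5     6     7     8     9    10    11    12
          1     1     1     1     1     1     1     1     1     1     1     1     1     1
          2     1     1     2     2     3     3     4     4     5     5     6     6     7
          4     1     1     2     2     4     4     6     6     9     9    12    12    16
          6     1     1     2     2     4     4     7     7    11    11    16    16    23

7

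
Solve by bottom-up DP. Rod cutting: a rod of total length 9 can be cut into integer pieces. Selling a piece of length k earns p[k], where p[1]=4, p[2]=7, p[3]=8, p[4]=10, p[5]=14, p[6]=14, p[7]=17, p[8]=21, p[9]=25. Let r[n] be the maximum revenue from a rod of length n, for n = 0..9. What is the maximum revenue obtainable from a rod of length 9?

   n    0    1    2    3    4    5    6    7    8    9
r[n]    0    4    8   12   16   20   24   28   32   36

36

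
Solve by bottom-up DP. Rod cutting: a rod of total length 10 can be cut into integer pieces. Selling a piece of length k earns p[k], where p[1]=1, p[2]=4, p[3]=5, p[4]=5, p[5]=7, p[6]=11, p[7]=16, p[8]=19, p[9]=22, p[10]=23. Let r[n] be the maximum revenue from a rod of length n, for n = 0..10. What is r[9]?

22

   n    0    1    2    3    4    5    6    7    8    9   10
r[n]    0    1    4    5    8    9   12   16   19   22   23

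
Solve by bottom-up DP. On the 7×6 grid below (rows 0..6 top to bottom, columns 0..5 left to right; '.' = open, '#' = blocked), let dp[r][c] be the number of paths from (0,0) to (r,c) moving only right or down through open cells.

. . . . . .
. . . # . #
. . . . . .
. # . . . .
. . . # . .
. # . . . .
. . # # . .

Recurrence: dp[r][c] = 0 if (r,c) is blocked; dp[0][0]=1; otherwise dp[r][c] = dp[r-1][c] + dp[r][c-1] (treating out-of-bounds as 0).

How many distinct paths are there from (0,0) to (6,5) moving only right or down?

97

r\c   0   1   2   3   4   5
  0   1   1   1   1   1   1
  1   1   2   3   0   1   0
  2   1   3   6   6   7   7
  3   1   0   6  12  19  26
  4   1   1   7   0  19  45
  5   1   0   7   7  26  71
  6   1   1   0   0  26  97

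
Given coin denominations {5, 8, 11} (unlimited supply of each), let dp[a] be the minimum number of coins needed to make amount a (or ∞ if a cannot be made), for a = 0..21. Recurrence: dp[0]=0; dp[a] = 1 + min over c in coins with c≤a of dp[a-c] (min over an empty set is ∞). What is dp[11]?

1

 a  0  1  2  3  4  5  6  7  8  9 10 11 12 13 14 15 16 17 18 19 20 21
dp  0  -  -  -  -  1  -  -  1  -  2  1  -  2  -  3  2  -  3  2  4  3
(- denotes ∞ / unreachable)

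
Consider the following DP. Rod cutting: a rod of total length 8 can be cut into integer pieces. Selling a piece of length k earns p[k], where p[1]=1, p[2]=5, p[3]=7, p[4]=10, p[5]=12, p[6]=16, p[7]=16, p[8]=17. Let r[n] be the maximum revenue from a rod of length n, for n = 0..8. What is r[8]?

   n    0    1    2    3    4    5    6    7    8
r[n]    0    1    5    7   10   12   16   17   21

21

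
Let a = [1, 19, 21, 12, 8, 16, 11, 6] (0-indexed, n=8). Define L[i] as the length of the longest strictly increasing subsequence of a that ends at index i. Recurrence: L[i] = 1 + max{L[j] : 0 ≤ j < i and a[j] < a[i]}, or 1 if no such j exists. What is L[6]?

   i    0    1    2    3    4    5    6    7
a[i]    1   19   21   12    8   16   11    6
L[i]    1    2    3    2    2    3    3    2

3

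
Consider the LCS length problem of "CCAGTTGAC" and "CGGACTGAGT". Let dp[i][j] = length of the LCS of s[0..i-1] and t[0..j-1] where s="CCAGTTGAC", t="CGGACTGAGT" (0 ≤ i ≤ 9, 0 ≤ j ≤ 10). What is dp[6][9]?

   ''  C  G  G  A  C  T  G  A  G  T
''  0  0  0  0  0  0  0  0  0  0  0
 C  0  1  1  1  1  1  1  1  1  1  1
 C  0  1  1  1  1  2  2  2  2  2  2
 A  0  1  1  1  2  2  2  2  3  3  3
 G  0  1  2  2  2  2  2  3  3  4  4
 T  0  1  2  2  2  2  3  3  3  4  5
 T  0  1  2  2  2  2  3  3  3  4  5
 G  0  1  2  3  3  3  3  4  4  4  5
 A  0  1  2  3  4  4  4  4  5  5  5
 C  0  1  2  3  4  5  5  5  5  5  5

4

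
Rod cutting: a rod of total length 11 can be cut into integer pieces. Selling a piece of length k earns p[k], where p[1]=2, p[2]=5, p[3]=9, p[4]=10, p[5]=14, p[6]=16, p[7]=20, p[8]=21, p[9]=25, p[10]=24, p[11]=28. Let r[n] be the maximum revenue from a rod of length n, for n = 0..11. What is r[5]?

14

   n    0    1    2    3    4    5    6    7    8    9   10   11
r[n]    0    2    5    9   11   14   18   20   23   27   29   32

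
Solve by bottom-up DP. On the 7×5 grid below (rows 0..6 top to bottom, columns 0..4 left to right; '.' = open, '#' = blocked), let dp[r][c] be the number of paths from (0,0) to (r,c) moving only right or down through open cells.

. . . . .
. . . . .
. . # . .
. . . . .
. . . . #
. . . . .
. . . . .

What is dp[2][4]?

r\c   0   1   2   3   4
  0   1   1   1   1   1
  1   1   2   3   4   5
  2   1   3   0   4   9
  3   1   4   4   8  17
  4   1   5   9  17   0
  5   1   6  15  32  32
  6   1   7  22  54  86

9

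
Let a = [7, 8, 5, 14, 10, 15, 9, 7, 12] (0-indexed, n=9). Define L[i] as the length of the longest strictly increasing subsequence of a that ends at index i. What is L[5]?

4

   i    0    1    2    3    4    5    6    7    8
a[i]    7    8    5   14   10   15    9    7   12
L[i]    1    2    1    3    3    4    3    2    4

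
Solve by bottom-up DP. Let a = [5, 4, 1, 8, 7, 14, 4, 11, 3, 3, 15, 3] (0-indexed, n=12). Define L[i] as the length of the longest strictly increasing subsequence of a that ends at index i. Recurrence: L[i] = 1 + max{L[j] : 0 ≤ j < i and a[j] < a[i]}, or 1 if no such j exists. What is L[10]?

4

   i    0    1    2    3    4    5    6    7    8    9   10   11
a[i]    5    4    1    8    7   14    4   11    3    3   15    3
L[i]    1    1    1    2    2    3    2    3    2    2    4    2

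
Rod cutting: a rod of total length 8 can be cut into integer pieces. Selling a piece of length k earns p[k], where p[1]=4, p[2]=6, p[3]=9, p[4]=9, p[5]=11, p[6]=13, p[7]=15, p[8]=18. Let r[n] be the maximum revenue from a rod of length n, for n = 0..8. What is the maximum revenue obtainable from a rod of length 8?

   n    0    1    2    3    4    5    6    7    8
r[n]    0    4    8   12   16   20   24   28   32

32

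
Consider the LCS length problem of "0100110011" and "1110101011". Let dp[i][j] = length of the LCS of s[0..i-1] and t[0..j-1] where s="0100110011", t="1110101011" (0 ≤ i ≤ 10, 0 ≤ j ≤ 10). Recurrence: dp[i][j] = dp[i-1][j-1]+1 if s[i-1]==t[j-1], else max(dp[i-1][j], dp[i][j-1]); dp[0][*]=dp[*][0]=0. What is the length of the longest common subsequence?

   ''  1  1  1  0  1  0  1  0  1  1
''  0  0  0  0  0  0  0  0  0  0  0
 0  0  0  0  0  1  1  1  1  1  1  1
 1  0  1  1  1  1  2  2  2  2  2  2
 0  0  1  1  1  2  2  3  3  3  3  3
 0  0  1  1  1  2  2  3  3  4  4  4
 1  0  1  2  2  2  3  3  4  4  5  5
 1  0  1  2  3  3  3  3  4  4  5  6
 0  0  1  2  3  4  4  4  4  5  5  6
 0  0  1  2  3  4  4  5  5  5  5  6
 1  0  1  2  3  4  5  5  6  6  6  6
 1  0  1  2  3  4  5  5  6  6  7  7

7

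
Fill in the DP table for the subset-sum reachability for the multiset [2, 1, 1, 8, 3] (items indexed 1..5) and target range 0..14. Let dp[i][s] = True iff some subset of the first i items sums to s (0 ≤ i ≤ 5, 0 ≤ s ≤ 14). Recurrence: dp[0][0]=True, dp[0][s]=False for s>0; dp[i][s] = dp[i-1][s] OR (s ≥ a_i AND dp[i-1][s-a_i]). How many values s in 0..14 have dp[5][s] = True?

15

i\s   0   1   2   3   4   5   6   7   8   9  10  11  12  13  14
  0   T   F   F   F   F   F   F   F   F   F   F   F   F   F   F
  1   T   F   T   F   F   F   F   F   F   F   F   F   F   F   F
  2   T   T   T   T   F   F   F   F   F   F   F   F   F   F   F
  3   T   T   T   T   T   F   F   F   F   F   F   F   F   F   F
  4   T   T   T   T   T   F   F   F   T   T   T   T   T   F   F
  5   T   T   T   T   T   T   T   T   T   T   T   T   T   T   T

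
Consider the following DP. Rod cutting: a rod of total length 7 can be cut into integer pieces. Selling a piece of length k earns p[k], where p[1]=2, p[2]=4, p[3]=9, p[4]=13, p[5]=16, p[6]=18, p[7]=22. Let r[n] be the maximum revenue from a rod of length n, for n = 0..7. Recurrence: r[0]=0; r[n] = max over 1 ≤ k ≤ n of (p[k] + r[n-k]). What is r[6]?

18

   n    0    1    2    3    4    5    6    7
r[n]    0    2    4    9   13   16   18   22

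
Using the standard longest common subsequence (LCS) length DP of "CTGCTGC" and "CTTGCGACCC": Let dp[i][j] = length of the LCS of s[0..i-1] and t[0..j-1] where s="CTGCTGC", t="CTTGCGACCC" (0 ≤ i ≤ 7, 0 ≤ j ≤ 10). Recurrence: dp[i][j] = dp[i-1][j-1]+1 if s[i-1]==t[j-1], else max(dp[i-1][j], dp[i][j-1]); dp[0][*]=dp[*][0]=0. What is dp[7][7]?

5

   ''  C  T  T  G  C  G  A  C  C  C
''  0  0  0  0  0  0  0  0  0  0  0
 C  0  1  1  1  1  1  1  1  1  1  1
 T  0  1  2  2  2  2  2  2  2  2  2
 G  0  1  2  2  3  3  3  3  3  3  3
 C  0  1  2  2  3  4  4  4  4  4  4
 T  0  1  2  3  3  4  4  4  4  4  4
 G  0  1  2  3  4  4  5  5  5  5  5
 C  0  1  2  3  4  5  5  5  6  6  6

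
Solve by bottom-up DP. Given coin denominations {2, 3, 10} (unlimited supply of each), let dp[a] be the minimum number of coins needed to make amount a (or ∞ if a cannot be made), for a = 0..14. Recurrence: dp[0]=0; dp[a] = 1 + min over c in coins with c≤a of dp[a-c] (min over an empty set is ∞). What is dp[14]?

 a  0  1  2  3  4  5  6  7  8  9 10 11 12 13 14
dp  0  -  1  1  2  2  2  3  3  3  1  4  2  2  3
(- denotes ∞ / unreachable)

3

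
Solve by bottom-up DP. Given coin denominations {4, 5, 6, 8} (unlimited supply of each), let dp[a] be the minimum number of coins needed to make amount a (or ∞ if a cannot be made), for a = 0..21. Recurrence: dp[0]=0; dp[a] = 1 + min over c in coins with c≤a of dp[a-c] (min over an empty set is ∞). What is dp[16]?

 a  0  1  2  3  4  5  6  7  8  9 10 11 12 13 14 15 16 17 18 19 20 21
dp  0  -  -  -  1  1  1  -  1  2  2  2  2  2  2  3  2  3  3  3  3  3
(- denotes ∞ / unreachable)

2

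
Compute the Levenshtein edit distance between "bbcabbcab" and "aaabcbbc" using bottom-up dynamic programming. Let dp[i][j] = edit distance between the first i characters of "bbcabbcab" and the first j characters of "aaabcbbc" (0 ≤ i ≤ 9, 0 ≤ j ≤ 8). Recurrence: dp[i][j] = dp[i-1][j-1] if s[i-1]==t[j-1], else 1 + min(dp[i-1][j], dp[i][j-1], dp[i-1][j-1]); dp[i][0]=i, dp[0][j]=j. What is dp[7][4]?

   ''  a  a  a  b  c  b  b  c
''  0  1  2  3  4  5  6  7  8
 b  1  1  2  3  3  4  5  6  7
 b  2  2  2  3  3  4  4  5  6
 c  3  3  3  3  4  3  4  5  5
 a  4  3  3  3  4  4  4  5  6
 b  5  4  4  4  3  4  4  4  5
 b  6  5  5  5  4  4  4  4  5
 c  7  6  6  6  5  4  5  5  4
 a  8  7  6  6  6  5  5  6  5
 b  9  8  7  7  6  6  5  5  6

5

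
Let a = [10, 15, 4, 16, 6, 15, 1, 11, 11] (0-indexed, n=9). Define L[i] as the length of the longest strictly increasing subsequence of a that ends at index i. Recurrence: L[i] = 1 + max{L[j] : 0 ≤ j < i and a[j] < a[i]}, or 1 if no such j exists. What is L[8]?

3

   i    0    1    2    3    4    5    6    7    8
a[i]   10   15    4   16    6   15    1   11   11
L[i]    1    2    1    3    2    3    1    3    3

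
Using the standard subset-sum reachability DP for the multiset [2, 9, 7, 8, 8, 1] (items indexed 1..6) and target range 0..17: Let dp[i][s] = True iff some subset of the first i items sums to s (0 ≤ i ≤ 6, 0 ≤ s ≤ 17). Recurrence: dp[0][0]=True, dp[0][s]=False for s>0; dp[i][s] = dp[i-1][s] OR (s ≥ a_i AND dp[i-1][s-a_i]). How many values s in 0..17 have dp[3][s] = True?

6

i\s   0   1   2   3   4   5   6   7   8   9  10  11  12  13  14  15  16  17
  0   T   F   F   F   F   F   F   F   F   F   F   F   F   F   F   F   F   F
  1   T   F   T   F   F   F   F   F   F   F   F   F   F   F   F   F   F   F
  2   T   F   T   F   F   F   F   F   F   T   F   T   F   F   F   F   F   F
  3   T   F   T   F   F   F   F   T   F   T   F   T   F   F   F   F   T   F
  4   T   F   T   F   F   F   F   T   T   T   T   T   F   F   F   T   T   T
  5   T   F   T   F   F   F   F   T   T   T   T   T   F   F   F   T   T   T
  6   T   T   T   T   F   F   F   T   T   T   T   T   T   F   F   T   T   T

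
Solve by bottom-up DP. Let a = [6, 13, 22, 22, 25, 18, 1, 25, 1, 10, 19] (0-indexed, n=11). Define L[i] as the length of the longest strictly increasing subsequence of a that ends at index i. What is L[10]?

   i    0    1    2    3    4    5    6    7    8    9   10
a[i]    6   13   22   22   25   18    1   25    1   10   19
L[i]    1    2    3    3    4    3    1    4    1    2    4

4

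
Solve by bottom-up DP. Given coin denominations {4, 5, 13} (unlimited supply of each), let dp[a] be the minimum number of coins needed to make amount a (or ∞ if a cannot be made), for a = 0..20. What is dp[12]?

 a  0  1  2  3  4  5  6  7  8  9 10 11 12 13 14 15 16 17 18 19 20
dp  0  -  -  -  1  1  -  -  2  2  2  -  3  1  3  3  4  2  2  4  4
(- denotes ∞ / unreachable)

3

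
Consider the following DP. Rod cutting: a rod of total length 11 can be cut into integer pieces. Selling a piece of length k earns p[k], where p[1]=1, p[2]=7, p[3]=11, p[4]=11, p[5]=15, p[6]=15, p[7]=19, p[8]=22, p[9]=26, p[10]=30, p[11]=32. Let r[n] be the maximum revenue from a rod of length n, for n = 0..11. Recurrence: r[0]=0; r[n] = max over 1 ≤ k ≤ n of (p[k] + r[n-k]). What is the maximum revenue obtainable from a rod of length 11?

   n    0    1    2    3    4    5    6    7    8    9   10   11
r[n]    0    1    7   11   14   18   22   25   29   33   36   40

40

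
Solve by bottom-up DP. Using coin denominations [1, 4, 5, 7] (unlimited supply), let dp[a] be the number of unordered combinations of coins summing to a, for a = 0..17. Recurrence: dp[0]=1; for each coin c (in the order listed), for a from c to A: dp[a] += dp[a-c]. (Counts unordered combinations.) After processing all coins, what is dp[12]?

after  coin     0     1     2     3     4     5     6     7     8     9    10    11    12    13    14    15    16    17
          1     1     1     1     1     1     1     1     1     1     1     1     1     1     1     1     1     1     1
          4     1     1     1     1     2     2     2     2     3     3     3     3     4     4     4     4     5     5
          5     1     1     1     1     2     3     3     3     4     5     6     6     7     8     9    10    11    12
          7     1     1     1     1     2     3     3     4     5     6     7     8    10    11    13    15    17    19

10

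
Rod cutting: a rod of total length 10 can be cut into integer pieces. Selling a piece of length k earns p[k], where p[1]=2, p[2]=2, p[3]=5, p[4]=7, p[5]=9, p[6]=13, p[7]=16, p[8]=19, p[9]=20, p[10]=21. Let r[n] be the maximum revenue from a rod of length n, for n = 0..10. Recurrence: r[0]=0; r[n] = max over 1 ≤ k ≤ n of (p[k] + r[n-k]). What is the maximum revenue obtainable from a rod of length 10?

   n    0    1    2    3    4    5    6    7    8    9   10
r[n]    0    2    4    6    8   10   13   16   19   21   23

23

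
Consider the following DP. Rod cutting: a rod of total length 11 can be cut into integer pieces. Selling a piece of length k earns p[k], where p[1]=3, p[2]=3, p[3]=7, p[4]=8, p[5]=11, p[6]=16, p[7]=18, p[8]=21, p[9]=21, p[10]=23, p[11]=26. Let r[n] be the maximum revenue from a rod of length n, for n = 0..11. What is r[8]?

24

   n    0    1    2    3    4    5    6    7    8    9   10   11
r[n]    0    3    6    9   12   15   18   21   24   27   30   33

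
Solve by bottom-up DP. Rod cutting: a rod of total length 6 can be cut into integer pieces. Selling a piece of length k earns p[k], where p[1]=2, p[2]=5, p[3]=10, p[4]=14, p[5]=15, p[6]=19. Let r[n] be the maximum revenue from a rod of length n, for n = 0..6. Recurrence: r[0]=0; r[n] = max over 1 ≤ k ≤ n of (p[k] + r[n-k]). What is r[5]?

16

   n    0    1    2    3    4    5    6
r[n]    0    2    5   10   14   16   20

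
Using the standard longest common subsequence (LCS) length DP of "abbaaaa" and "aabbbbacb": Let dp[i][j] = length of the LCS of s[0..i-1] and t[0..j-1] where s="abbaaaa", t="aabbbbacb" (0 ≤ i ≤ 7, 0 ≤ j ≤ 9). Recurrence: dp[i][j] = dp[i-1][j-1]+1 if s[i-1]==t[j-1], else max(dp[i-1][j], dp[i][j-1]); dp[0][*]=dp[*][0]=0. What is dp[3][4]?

   ''  a  a  b  b  b  b  a  c  b
''  0  0  0  0  0  0  0  0  0  0
 a  0  1  1  1  1  1  1  1  1  1
 b  0  1  1  2  2  2  2  2  2  2
 b  0  1  1  2  3  3  3  3  3  3
 a  0  1  2  2  3  3  3  4  4  4
 a  0  1  2  2  3  3  3  4  4  4
 a  0  1  2  2  3  3  3  4  4  4
 a  0  1  2  2  3  3  3  4  4  4

3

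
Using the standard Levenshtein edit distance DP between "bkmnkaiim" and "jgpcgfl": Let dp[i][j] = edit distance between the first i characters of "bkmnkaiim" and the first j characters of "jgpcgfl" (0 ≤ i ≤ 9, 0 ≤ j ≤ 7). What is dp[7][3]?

   ''  j  g  p  c  g  f  l
''  0  1  2  3  4  5  6  7
 b  1  1  2  3  4  5  6  7
 k  2  2  2  3  4  5  6  7
 m  3  3  3  3  4  5  6  7
 n  4  4  4  4  4  5  6  7
 k  5  5  5  5  5  5  6  7
 a  6  6  6  6  6  6  6  7
 i  7  7  7  7  7  7  7  7
 i  8  8  8  8  8  8  8  8
 m  9  9  9  9  9  9  9  9

7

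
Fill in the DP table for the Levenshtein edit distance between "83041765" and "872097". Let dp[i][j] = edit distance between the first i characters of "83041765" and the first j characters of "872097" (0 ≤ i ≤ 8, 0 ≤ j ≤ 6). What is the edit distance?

6

   ''  8  7  2  0  9  7
''  0  1  2  3  4  5  6
 8  1  0  1  2  3  4  5
 3  2  1  1  2  3  4  5
 0  3  2  2  2  2  3  4
 4  4  3  3  3  3  3  4
 1  5  4  4  4  4  4  4
 7  6  5  4  5  5  5  4
 6  7  6  5  5  6  6  5
 5  8  7  6  6  6  7  6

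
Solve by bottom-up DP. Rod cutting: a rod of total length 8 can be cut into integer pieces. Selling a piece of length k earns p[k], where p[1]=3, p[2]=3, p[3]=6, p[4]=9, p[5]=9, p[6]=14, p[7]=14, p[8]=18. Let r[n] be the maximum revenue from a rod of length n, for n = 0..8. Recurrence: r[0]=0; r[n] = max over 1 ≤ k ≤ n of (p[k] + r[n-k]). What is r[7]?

   n    0    1    2    3    4    5    6    7    8
r[n]    0    3    6    9   12   15   18   21   24

21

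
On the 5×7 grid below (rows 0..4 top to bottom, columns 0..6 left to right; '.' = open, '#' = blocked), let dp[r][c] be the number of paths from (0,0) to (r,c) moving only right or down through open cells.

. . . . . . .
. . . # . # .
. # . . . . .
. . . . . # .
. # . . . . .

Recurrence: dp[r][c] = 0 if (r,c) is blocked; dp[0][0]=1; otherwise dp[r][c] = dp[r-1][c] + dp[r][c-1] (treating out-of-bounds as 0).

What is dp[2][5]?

4

r\c   0   1   2   3   4   5   6
  0   1   1   1   1   1   1   1
  1   1   2   3   0   1   0   1
  2   1   0   3   3   4   4   5
  3   1   1   4   7  11   0   5
  4   1   0   4  11  22  22  27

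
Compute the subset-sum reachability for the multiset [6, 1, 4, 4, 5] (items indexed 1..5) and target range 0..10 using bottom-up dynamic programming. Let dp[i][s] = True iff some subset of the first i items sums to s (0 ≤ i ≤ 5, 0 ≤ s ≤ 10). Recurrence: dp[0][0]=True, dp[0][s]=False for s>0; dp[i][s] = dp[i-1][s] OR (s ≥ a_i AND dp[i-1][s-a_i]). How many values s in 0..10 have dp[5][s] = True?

i\s   0   1   2   3   4   5   6   7   8   9  10
  0   T   F   F   F   F   F   F   F   F   F   F
  1   T   F   F   F   F   F   T   F   F   F   F
  2   T   T   F   F   F   F   T   T   F   F   F
  3   T   T   F   F   T   T   T   T   F   F   T
  4   T   T   F   F   T   T   T   T   T   T   T
  5   T   T   F   F   T   T   T   T   T   T   T

9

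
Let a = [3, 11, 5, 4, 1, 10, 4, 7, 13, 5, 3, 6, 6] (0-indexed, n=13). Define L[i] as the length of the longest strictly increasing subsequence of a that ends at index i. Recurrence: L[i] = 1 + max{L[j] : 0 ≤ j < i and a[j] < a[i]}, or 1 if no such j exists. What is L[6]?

2

   i    0    1    2    3    4    5    6    7    8    9   10   11   12
a[i]    3   11    5    4    1   10    4    7   13    5    3    6    6
L[i]    1    2    2    2    1    3    2    3    4    3    2    4    4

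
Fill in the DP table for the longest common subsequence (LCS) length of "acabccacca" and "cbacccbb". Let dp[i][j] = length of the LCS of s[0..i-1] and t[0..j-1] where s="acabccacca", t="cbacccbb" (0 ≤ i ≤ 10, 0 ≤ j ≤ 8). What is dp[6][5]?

4

   ''  c  b  a  c  c  c  b  b
''  0  0  0  0  0  0  0  0  0
 a  0  0  0  1  1  1  1  1  1
 c  0  1  1  1  2  2  2  2  2
 a  0  1  1  2  2  2  2  2  2
 b  0  1  2  2  2  2  2  3  3
 c  0  1  2  2  3  3  3  3  3
 c  0  1  2  2  3  4  4  4  4
 a  0  1  2  3  3  4  4  4  4
 c  0  1  2  3  4  4  5  5  5
 c  0  1  2  3  4  5  5  5  5
 a  0  1  2  3  4  5  5  5  5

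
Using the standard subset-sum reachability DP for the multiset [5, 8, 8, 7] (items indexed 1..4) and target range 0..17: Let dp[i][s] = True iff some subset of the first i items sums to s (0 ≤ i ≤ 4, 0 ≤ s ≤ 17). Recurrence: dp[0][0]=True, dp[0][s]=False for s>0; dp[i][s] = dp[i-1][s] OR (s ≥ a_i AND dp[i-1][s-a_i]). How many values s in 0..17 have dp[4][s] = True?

8

i\s   0   1   2   3   4   5   6   7   8   9  10  11  12  13  14  15  16  17
  0   T   F   F   F   F   F   F   F   F   F   F   F   F   F   F   F   F   F
  1   T   F   F   F   F   T   F   F   F   F   F   F   F   F   F   F   F   F
  2   T   F   F   F   F   T   F   F   T   F   F   F   F   T   F   F   F   F
  3   T   F   F   F   F   T   F   F   T   F   F   F   F   T   F   F   T   F
  4   T   F   F   F   F   T   F   T   T   F   F   F   T   T   F   T   T   F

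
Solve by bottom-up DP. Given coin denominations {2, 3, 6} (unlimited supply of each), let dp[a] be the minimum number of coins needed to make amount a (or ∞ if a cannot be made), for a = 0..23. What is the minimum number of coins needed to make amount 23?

5

 a  0  1  2  3  4  5  6  7  8  9 10 11 12 13 14 15 16 17 18 19 20 21 22 23
dp  0  -  1  1  2  2  1  3  2  2  3  3  2  4  3  3  4  4  3  5  4  4  5  5
(- denotes ∞ / unreachable)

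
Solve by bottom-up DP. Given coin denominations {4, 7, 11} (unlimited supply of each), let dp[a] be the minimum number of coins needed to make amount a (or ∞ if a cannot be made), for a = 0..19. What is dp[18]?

2

 a  0  1  2  3  4  5  6  7  8  9 10 11 12 13 14 15 16 17 18 19
dp  0  -  -  -  1  -  -  1  2  -  -  1  3  -  2  2  4  -  2  3
(- denotes ∞ / unreachable)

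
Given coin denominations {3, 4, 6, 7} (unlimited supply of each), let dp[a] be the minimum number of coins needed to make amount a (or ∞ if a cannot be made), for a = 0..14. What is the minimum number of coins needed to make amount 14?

 a  0  1  2  3  4  5  6  7  8  9 10 11 12 13 14
dp  0  -  -  1  1  -  1  1  2  2  2  2  2  2  2
(- denotes ∞ / unreachable)

2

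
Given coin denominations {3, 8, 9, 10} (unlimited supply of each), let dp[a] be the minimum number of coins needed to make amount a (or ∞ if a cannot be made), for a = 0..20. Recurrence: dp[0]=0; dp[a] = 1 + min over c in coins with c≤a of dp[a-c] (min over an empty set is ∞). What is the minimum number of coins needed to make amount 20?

2

 a  0  1  2  3  4  5  6  7  8  9 10 11 12 13 14 15 16 17 18 19 20
dp  0  -  -  1  -  -  2  -  1  1  1  2  2  2  3  3  2  2  2  2  2
(- denotes ∞ / unreachable)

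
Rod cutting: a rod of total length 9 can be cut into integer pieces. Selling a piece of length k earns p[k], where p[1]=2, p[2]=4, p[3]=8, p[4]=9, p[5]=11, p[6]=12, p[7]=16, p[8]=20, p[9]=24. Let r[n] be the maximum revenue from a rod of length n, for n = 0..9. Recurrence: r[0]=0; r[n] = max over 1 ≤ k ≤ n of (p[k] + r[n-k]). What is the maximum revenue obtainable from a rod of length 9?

24

   n    0    1    2    3    4    5    6    7    8    9
r[n]    0    2    4    8   10   12   16   18   20   24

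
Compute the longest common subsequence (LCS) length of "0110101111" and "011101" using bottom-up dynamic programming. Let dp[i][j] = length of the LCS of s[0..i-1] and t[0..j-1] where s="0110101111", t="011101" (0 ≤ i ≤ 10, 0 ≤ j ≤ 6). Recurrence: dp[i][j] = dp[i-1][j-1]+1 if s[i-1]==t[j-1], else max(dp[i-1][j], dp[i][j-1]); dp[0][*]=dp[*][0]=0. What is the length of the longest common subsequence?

   ''  0  1  1  1  0  1
''  0  0  0  0  0  0  0
 0  0  1  1  1  1  1  1
 1  0  1  2  2  2  2  2
 1  0  1  2  3  3  3  3
 0  0  1  2  3  3  4  4
 1  0  1  2  3  4  4  5
 0  0  1  2  3  4  5  5
 1  0  1  2  3  4  5  6
 1  0  1  2  3  4  5  6
 1  0  1  2  3  4  5  6
 1  0  1  2  3  4  5  6

6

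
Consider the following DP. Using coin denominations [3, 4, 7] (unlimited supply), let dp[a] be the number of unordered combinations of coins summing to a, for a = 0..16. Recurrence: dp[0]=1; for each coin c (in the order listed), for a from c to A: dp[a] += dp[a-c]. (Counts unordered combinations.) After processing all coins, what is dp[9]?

after  coin     0     1     2     3     4     5     6     7     8     9    10    11    12    13    14    15    16
          3     1     0     0     1     0     0     1     0     0     1     0     0     1     0     0     1     0
          4     1     0     0     1     1     0     1     1     1     1     1     1     2     1     1     2     2
          7     1     0     0     1     1     0     1     2     1     1     2     2     2     2     3     3     3

1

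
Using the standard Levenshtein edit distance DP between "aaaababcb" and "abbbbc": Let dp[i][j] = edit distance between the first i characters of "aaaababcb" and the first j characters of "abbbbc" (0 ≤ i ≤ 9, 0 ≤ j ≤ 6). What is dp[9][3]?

   ''  a  b  b  b  b  c
''  0  1  2  3  4  5  6
 a  1  0  1  2  3  4  5
 a  2  1  1  2  3  4  5
 a  3  2  2  2  3  4  5
 a  4  3  3  3  3  4  5
 b  5  4  3  3  3  3  4
 a  6  5  4  4  4  4  4
 b  7  6  5  4  4  4  5
 c  8  7  6  5  5  5  4
 b  9  8  7  6  5  5  5

6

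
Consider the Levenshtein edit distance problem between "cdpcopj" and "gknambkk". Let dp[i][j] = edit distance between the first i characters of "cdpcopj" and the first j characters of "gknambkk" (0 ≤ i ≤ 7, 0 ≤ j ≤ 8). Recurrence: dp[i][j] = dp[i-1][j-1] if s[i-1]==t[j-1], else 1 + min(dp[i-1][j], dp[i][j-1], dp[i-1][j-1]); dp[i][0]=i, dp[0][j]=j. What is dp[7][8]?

8

   ''  g  k  n  a  m  b  k  k
''  0  1  2  3  4  5  6  7  8
 c  1  1  2  3  4  5  6  7  8
 d  2  2  2  3  4  5  6  7  8
 p  3  3  3  3  4  5  6  7  8
 c  4  4  4  4  4  5  6  7  8
 o  5  5  5  5  5  5  6  7  8
 p  6  6  6  6  6  6  6  7  8
 j  7  7  7  7  7  7  7  7  8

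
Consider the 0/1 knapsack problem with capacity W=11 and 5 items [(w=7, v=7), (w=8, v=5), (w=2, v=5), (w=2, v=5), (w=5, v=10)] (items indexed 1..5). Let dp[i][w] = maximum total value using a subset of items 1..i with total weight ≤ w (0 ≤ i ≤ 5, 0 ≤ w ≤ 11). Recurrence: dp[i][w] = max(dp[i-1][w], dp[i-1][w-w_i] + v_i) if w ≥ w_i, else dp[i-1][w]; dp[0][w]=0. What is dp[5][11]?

20

i\w   0   1   2   3   4   5   6   7   8   9  10  11
  0   0   0   0   0   0   0   0   0   0   0   0   0
  1   0   0   0   0   0   0   0   7   7   7   7   7
  2   0   0   0   0   0   0   0   7   7   7   7   7
  3   0   0   5   5   5   5   5   7   7  12  12  12
  4   0   0   5   5  10  10  10  10  10  12  12  17
  5   0   0   5   5  10  10  10  15  15  20  20  20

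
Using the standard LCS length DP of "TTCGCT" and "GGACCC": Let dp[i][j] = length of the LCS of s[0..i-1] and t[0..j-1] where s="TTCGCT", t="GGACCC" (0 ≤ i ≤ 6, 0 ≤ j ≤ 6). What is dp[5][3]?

1

   ''  G  G  A  C  C  C
''  0  0  0  0  0  0  0
 T  0  0  0  0  0  0  0
 T  0  0  0  0  0  0  0
 C  0  0  0  0  1  1  1
 G  0  1  1  1  1  1  1
 C  0  1  1  1  2  2  2
 T  0  1  1  1  2  2  2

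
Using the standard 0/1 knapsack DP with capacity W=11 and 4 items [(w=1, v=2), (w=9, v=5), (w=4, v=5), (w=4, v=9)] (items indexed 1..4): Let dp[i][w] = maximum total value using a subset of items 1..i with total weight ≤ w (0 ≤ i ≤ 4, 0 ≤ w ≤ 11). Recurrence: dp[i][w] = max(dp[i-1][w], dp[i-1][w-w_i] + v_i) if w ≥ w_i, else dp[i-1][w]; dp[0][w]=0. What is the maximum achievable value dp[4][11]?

i\w   0   1   2   3   4   5   6   7   8   9  10  11
  0   0   0   0   0   0   0   0   0   0   0   0   0
  1   0   2   2   2   2   2   2   2   2   2   2   2
  2   0   2   2   2   2   2   2   2   2   5   7   7
  3   0   2   2   2   5   7   7   7   7   7   7   7
  4   0   2   2   2   9  11  11  11  14  16  16  16

16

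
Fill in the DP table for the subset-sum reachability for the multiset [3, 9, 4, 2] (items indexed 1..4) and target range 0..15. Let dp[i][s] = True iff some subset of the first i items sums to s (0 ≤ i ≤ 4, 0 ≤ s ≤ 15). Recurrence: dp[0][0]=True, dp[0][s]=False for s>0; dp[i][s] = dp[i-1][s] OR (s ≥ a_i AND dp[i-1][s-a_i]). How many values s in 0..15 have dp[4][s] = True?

13

i\s   0   1   2   3   4   5   6   7   8   9  10  11  12  13  14  15
  0   T   F   F   F   F   F   F   F   F   F   F   F   F   F   F   F
  1   T   F   F   T   F   F   F   F   F   F   F   F   F   F   F   F
  2   T   F   F   T   F   F   F   F   F   T   F   F   T   F   F   F
  3   T   F   F   T   T   F   F   T   F   T   F   F   T   T   F   F
  4   T   F   T   T   T   T   T   T   F   T   F   T   T   T   T   T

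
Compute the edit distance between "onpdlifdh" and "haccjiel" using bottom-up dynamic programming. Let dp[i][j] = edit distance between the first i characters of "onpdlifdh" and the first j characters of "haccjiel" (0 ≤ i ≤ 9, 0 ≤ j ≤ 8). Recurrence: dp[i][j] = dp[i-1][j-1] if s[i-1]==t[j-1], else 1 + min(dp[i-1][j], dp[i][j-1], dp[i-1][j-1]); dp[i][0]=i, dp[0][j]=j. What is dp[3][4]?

4

   ''  h  a  c  c  j  i  e  l
''  0  1  2  3  4  5  6  7  8
 o  1  1  2  3  4  5  6  7  8
 n  2  2  2  3  4  5  6  7  8
 p  3  3  3  3  4  5  6  7  8
 d  4  4  4  4  4  5  6  7  8
 l  5  5  5  5  5  5  6  7  7
 i  6  6  6  6  6  6  5  6  7
 f  7  7  7  7  7  7  6  6  7
 d  8  8  8  8  8  8  7  7  7
 h  9  8  9  9  9  9  8  8  8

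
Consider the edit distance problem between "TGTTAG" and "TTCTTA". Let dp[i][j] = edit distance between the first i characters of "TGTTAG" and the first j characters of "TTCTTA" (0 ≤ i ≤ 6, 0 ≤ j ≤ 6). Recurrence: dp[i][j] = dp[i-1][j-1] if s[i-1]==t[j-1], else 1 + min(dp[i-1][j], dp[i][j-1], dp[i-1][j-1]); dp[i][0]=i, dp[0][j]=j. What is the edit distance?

   ''  T  T  C  T  T  A
''  0  1  2  3  4  5  6
 T  1  0  1  2  3  4  5
 G  2  1  1  2  3  4  5
 T  3  2  1  2  2  3  4
 T  4  3  2  2  2  2  3
 A  5  4  3  3  3  3  2
 G  6  5  4  4  4  4  3

3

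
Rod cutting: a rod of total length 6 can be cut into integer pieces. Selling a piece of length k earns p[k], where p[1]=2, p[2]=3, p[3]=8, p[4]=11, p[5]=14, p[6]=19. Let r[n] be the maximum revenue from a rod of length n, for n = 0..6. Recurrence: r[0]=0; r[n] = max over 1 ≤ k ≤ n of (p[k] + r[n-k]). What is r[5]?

14

   n    0    1    2    3    4    5    6
r[n]    0    2    4    8   11   14   19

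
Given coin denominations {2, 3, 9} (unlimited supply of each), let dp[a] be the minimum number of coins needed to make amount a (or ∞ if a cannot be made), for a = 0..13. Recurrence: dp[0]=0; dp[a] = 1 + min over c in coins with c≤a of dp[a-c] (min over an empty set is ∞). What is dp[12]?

2

 a  0  1  2  3  4  5  6  7  8  9 10 11 12 13
dp  0  -  1  1  2  2  2  3  3  1  4  2  2  3
(- denotes ∞ / unreachable)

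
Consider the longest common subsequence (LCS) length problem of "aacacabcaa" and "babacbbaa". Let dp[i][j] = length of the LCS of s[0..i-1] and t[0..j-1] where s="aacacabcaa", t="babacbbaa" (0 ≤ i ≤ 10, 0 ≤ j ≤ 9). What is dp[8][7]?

   ''  b  a  b  a  c  b  b  a  a
''  0  0  0  0  0  0  0  0  0  0
 a  0  0  1  1  1  1  1  1  1  1
 a  0  0  1  1  2  2  2  2  2  2
 c  0  0  1  1  2  3  3  3  3  3
 a  0  0  1  1  2  3  3  3  4  4
 c  0  0  1  1  2  3  3  3  4  4
 a  0  0  1  1  2  3  3  3  4  5
 b  0  1  1  2  2  3  4  4  4  5
 c  0  1  1  2  2  3  4  4  4  5
 a  0  1  2  2  3  3  4  4  5  5
 a  0  1  2  2  3  3  4  4  5  6

4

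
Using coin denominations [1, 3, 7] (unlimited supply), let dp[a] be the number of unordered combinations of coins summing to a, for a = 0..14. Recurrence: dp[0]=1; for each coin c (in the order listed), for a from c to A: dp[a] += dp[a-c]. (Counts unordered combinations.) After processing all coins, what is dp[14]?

after  coin     0     1     2     3     4     5     6     7     8     9    10    11    12    13    14
          1     1     1     1     1     1     1     1     1     1     1     1     1     1     1     1
          3     1     1     1     2     2     2     3     3     3     4     4     4     5     5     5
          7     1     1     1     2     2     2     3     4     4     5     6     6     7     8     9

9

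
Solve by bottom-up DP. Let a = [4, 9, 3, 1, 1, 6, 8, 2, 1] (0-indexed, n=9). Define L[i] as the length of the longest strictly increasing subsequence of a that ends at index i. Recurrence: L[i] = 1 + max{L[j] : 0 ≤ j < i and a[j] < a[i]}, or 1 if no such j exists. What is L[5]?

2

   i    0    1    2    3    4    5    6    7    8
a[i]    4    9    3    1    1    6    8    2    1
L[i]    1    2    1    1    1    2    3    2    1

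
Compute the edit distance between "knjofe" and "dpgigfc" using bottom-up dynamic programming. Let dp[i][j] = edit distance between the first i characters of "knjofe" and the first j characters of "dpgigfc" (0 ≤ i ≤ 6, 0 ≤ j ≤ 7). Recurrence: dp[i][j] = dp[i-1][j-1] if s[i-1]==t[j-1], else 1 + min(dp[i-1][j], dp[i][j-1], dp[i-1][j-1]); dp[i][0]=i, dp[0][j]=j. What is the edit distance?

6

   ''  d  p  g  i  g  f  c
''  0  1  2  3  4  5  6  7
 k  1  1  2  3  4  5  6  7
 n  2  2  2  3  4  5  6  7
 j  3  3  3  3  4  5  6  7
 o  4  4  4  4  4  5  6  7
 f  5  5  5  5  5  5  5  6
 e  6  6  6  6  6  6  6  6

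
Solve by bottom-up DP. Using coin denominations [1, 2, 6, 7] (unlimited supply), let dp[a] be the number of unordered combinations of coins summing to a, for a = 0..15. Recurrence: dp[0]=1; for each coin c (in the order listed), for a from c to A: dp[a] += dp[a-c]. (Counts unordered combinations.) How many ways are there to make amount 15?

23

after  coin     0     1     2     3     4     5     6     7     8     9    10    11    12    13    14    15
          1     1     1     1     1     1     1     1     1     1     1     1     1     1     1     1     1
          2     1     1     2     2     3     3     4     4     5     5     6     6     7     7     8     8
          6     1     1     2     2     3     3     5     5     7     7     9     9    12    12    15    15
          7     1     1     2     2     3     3     5     6     8     9    11    12    15    17    21    23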